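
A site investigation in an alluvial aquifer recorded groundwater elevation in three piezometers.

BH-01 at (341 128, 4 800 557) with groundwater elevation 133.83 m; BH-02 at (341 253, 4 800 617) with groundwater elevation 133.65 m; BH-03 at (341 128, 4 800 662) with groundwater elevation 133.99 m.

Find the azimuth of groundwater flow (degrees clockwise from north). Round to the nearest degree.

Three-point gradient (reference BH-01): Δ to BH-02 = (125, 60, -0.18), Δ to BH-03 = (0, 105, +0.16).
∂h/∂x = -0.002171, ∂h/∂y = +0.001524 (det = 13125).
Flow direction (−∇h) has components (+0.002171 E, -0.001524 N).
Azimuth = atan2(E, N) = atan2(+0.002171, -0.001524) = 125.1° ≈ 125°.

125°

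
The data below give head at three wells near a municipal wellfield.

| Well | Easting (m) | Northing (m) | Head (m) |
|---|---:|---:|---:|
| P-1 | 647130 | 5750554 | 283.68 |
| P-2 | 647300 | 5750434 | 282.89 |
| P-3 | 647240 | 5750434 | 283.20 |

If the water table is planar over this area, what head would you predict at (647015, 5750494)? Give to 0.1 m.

Taking P-1 as reference: P-2−P-1 = (170, -120, -0.79); P-3−P-1 = (110, -120, -0.48).
Determinant of the coordinate differences = 170·(-120) − 110·(-120) = -7200.
∂h/∂x = [(-0.79)·(-120) − (-0.48)·(-120)] / -7200 = -0.005167
∂h/∂y = [170·(-0.48) − 110·(-0.79)] / -7200 = -0.0007361
h(647015, 5750494) = 283.68 + (-0.005167)·(-115) + (-0.0007361)·(-60) = 283.68 +0.594 +0.044 = 284.318 m.

284.3 m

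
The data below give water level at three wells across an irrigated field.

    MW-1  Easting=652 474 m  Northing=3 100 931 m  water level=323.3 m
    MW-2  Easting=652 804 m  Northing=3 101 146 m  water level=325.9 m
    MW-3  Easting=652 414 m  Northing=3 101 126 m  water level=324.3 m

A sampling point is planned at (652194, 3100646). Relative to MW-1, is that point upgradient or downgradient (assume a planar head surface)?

With h = a·x + b·y + c and MW-1 as origin, the differences give:
  330·a + 215·b = +2.6
  (-60)·a + 195·b = +1.0
Eliminate b (×195 and ×215, subtract): 77250·a = 292.00 → a = ∂h/∂x = +0.003780
Back-substitute: b = ∂h/∂y = +0.006291.
Head at (652194, 3100646) = 323.3 + (+0.003780)·(-280) + (+0.006291)·(-285) = 320.45 m.
That is lower than the 323.3 m at MW-1, so the point is downgradient.

downgradient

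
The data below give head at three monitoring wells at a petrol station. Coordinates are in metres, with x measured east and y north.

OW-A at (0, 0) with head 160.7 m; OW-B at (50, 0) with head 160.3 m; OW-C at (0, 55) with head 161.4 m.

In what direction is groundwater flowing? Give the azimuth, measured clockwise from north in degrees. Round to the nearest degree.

∂h/∂x = (160.3 − 160.7) / (50 − 0) = -0.008000
∂h/∂y = (161.4 − 160.7) / (55 − 0) = +0.01273
Flow direction (−∇h) has components (+0.008000 E, -0.01273 N).
Azimuth = atan2(E, N) = atan2(+0.008000, -0.01273) = 147.8° ≈ 148°.

148°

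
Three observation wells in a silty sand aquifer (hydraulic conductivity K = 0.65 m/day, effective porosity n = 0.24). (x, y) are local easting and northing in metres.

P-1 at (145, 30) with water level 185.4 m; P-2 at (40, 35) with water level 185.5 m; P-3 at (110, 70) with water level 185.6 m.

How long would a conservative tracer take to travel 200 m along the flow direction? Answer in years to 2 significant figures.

Three-point gradient (reference P-1): Δ to P-2 = (-105, 5, +0.1), Δ to P-3 = (-35, 40, +0.2).
∂h/∂x = -0.0007453, ∂h/∂y = +0.004348 (det = -4025).
|∇h| = √(-0.0007453² + 0.004348²) = 0.004411
Seepage velocity v = K·i/n = 0.65 × 0.004411 / 0.24 = 0.01195 m/day.
t = 200 / 0.01195 = 1.674e+04 days = 45.8 years.

46 years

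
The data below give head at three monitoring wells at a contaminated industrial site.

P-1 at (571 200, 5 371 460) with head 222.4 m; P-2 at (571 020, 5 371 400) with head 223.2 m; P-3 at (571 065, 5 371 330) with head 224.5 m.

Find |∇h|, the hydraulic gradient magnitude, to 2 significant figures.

Taking P-1 as reference: P-2−P-1 = (-180, -60, +0.8); P-3−P-1 = (-135, -130, +2.1).
Solve a·Δx + b·Δy = Δh: det = (-180)·(-130) − (-135)·(-60) = 15300.
∂h/∂x = [(+0.8)·(-130) − (+2.1)·(-60)] / 15300 = +0.001438
∂h/∂y = [(-180)·(+2.1) − (-135)·(+0.8)] / 15300 = -0.01765
|∇h| = √(0.001438² + -0.01765²) = 0.01771

0.018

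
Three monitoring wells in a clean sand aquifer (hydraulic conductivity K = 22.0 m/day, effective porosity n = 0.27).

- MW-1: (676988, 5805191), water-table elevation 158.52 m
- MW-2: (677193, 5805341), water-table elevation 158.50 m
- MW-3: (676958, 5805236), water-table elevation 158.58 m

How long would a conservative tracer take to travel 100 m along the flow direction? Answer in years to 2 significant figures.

3.0 years

With h = a·x + b·y + c and MW-1 as origin, the differences give:
  205·a + 150·b = -0.02
  (-30)·a + 45·b = +0.06
Eliminate b (×45 and ×150, subtract): 13725·a = -9.900 → a = ∂h/∂x = -0.0007213
Back-substitute: b = ∂h/∂y = +0.0008525.
|∇h| = √(-0.0007213² + 0.0008525²) = 0.001117
Seepage velocity v = K·i/n = 22.0 × 0.001117 / 0.27 = 0.09101 m/day.
t = 100 / 0.09101 = 1099 days = 3.01 years.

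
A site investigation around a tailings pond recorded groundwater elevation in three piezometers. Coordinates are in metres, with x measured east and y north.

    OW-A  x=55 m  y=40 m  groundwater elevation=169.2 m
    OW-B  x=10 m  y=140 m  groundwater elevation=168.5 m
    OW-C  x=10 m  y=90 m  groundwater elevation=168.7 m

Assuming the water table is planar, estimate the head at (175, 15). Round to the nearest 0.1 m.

With h = a·x + b·y + c and OW-A as origin, the differences give:
  (-45)·a + 100·b = -0.7
  (-45)·a + 50·b = -0.5
Eliminate b (×50 and ×100, subtract): 2250·a = 15.00 → a = ∂h/∂x = +0.006667
Back-substitute: b = ∂h/∂y = -0.004000.
h(175, 15) = 169.2 + (+0.006667)·(120) + (-0.004000)·(-25) = 169.2 +0.800 +0.100 = 170.100 m.

170.1 m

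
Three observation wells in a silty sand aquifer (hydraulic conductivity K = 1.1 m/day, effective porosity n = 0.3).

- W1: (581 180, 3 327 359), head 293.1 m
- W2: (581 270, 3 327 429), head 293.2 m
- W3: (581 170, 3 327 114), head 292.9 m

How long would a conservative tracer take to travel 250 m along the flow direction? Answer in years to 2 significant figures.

Taking W1 as reference: W2−W1 = (90, 70, +0.1); W3−W1 = (-10, -245, -0.2).
Determinant of the coordinate differences = 90·(-245) − (-10)·70 = -21350.
∂h/∂x = [(+0.1)·(-245) − (-0.2)·70] / -21350 = +0.0004918
∂h/∂y = [90·(-0.2) − (-10)·(+0.1)] / -21350 = +0.0007963
|∇h| = √(0.0004918² + 0.0007963²) = 0.0009359
Seepage velocity v = K·i/n = 1.1 × 0.0009359 / 0.3 = 0.003432 m/day.
t = 250 / 0.003432 = 7.284e+04 days = 199 years.

200 years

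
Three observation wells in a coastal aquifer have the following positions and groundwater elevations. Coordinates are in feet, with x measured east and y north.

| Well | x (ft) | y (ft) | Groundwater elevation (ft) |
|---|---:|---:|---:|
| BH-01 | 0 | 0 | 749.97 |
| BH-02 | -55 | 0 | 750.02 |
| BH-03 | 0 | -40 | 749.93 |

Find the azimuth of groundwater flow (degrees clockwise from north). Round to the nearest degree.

∂h/∂x = (750.02 − 749.97) / (-55 − 0) = -0.0009091
∂h/∂y = (749.93 − 749.97) / (-40 − 0) = +0.001000
Flow direction (−∇h) has components (+0.0009091 E, -0.001000 N).
Azimuth = atan2(E, N) = atan2(+0.0009091, -0.001000) = 137.7° ≈ 138°.

138°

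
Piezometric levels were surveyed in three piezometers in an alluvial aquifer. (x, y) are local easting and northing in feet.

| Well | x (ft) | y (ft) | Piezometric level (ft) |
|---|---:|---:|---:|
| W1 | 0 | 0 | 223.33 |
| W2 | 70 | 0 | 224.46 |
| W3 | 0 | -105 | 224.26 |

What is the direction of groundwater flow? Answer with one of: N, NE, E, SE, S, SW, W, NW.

∂h/∂x = (224.46 − 223.33) / (70 − 0) = +0.01614
∂h/∂y = (224.26 − 223.33) / (-105 − 0) = -0.008857
Flow = −∇h = (-0.01614 east, +0.008857 north), which points northwest.

NW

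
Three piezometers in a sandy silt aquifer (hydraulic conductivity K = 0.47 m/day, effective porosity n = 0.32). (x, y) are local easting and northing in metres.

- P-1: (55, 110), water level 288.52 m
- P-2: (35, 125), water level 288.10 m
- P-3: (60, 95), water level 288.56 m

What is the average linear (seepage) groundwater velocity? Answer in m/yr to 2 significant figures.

14 m/yr

Taking P-1 as reference: P-2−P-1 = (-20, 15, -0.42); P-3−P-1 = (5, -15, +0.04).
Solve a·Δx + b·Δy = Δh: det = (-20)·(-15) − 5·15 = 225.
∂h/∂x = [(-0.42)·(-15) − (+0.04)·15] / 225 = +0.02533
∂h/∂y = [(-20)·(+0.04) − 5·(-0.42)] / 225 = +0.005778
|∇h| = √(0.02533² + 0.005778²) = 0.02598
Seepage velocity v = K·i/n = 0.47 × 0.02598 / 0.32 = 0.03816 m/day = 13.94 m/yr.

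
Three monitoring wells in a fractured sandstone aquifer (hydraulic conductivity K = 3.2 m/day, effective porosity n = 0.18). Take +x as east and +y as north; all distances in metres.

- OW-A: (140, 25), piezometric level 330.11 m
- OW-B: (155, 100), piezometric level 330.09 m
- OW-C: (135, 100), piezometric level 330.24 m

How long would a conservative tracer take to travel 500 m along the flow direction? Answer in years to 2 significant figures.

10 years

Three-point gradient (reference OW-A): Δ to OW-B = (15, 75, -0.02), Δ to OW-C = (-5, 75, +0.13).
∂h/∂x = -0.007500, ∂h/∂y = +0.001233 (det = 1500).
|∇h| = √(-0.007500² + 0.001233²) = 0.007601
Seepage velocity v = K·i/n = 3.2 × 0.007601 / 0.18 = 0.1351 m/day.
t = 500 / 0.1351 = 3701 days = 10.1 years.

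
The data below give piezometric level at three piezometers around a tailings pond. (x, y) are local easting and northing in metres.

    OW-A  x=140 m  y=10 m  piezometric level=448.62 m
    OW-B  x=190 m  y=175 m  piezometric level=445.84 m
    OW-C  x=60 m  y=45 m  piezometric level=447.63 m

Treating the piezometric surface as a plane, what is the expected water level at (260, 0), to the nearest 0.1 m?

449.3 m

Differences from OW-A: to OW-B (Δx, Δy, Δh) = (50, 165, -2.78); to OW-C = (-80, 35, -0.99).
Determinant of the coordinate differences = 50·35 − (-80)·165 = 14950.
∂h/∂x = [(-2.78)·35 − (-0.99)·165] / 14950 = +0.004418
∂h/∂y = [50·(-0.99) − (-80)·(-2.78)] / 14950 = -0.01819
h(260, 0) = 448.62 + (+0.004418)·(120) + (-0.01819)·(-10) = 448.62 +0.530 +0.182 = 449.332 m.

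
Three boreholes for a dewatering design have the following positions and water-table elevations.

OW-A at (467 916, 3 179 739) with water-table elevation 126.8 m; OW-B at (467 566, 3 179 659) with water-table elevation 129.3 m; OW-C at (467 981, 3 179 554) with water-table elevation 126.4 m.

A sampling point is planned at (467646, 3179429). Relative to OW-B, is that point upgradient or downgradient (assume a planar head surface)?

Differences from OW-A: to OW-B (Δx, Δy, Δh) = (-350, -80, +2.5); to OW-C = (65, -185, -0.4).
Solve a·Δx + b·Δy = Δh: det = (-350)·(-185) − 65·(-80) = 69950.
∂h/∂x = [(+2.5)·(-185) − (-0.4)·(-80)] / 69950 = -0.007069
∂h/∂y = [(-350)·(-0.4) − 65·(+2.5)] / 69950 = -0.0003217
Head at (467646, 3179429) = 126.8 + (-0.007069)·(-270) + (-0.0003217)·(-310) = 128.81 m.
That is lower than the 129.3 m at OW-B, so the point is downgradient.

downgradient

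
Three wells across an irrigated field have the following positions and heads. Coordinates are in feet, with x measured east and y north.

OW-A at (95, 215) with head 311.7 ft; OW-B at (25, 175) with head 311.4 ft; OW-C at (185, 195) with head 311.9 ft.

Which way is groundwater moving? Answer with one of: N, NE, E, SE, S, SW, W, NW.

With h = a·x + b·y + c and OW-A as origin, the differences give:
  (-70)·a + (-40)·b = -0.3
  90·a + (-20)·b = +0.2
Eliminate b (×(-20) and ×(-40), subtract): 5000·a = 14.00 → a = ∂h/∂x = +0.002800
Back-substitute: b = ∂h/∂y = +0.002600.
Flow = −∇h = (-0.002800 east, -0.002600 north), which points southwest.

SW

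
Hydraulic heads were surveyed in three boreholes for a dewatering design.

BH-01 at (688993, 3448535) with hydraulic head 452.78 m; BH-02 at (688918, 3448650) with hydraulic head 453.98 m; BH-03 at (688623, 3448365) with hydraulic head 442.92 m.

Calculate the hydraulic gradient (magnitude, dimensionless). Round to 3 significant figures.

0.0272

Differences from BH-01: to BH-02 (Δx, Δy, Δh) = (-75, 115, +1.20); to BH-03 = (-370, -170, -9.86).
Solve a·Δx + b·Δy = Δh: det = (-75)·(-170) − (-370)·115 = 55300.
∂h/∂x = [(+1.20)·(-170) − (-9.86)·115] / 55300 = +0.01682
∂h/∂y = [(-75)·(-9.86) − (-370)·(+1.20)] / 55300 = +0.02140
|∇h| = √(0.01682² + 0.02140²) = 0.02722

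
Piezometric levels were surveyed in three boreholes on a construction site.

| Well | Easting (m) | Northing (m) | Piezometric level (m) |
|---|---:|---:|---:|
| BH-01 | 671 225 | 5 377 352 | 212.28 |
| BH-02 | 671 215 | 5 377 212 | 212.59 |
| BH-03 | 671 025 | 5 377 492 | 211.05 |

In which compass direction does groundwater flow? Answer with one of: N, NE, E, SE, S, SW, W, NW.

NW

Taking BH-01 as reference: BH-02−BH-01 = (-10, -140, +0.31); BH-03−BH-01 = (-200, 140, -1.23).
Determinant of the coordinate differences = (-10)·140 − (-200)·(-140) = -29400.
∂h/∂x = [(+0.31)·140 − (-1.23)·(-140)] / -29400 = +0.004381
∂h/∂y = [(-10)·(-1.23) − (-200)·(+0.31)] / -29400 = -0.002527
Flow = −∇h = (-0.004381 east, +0.002527 north), which points northwest.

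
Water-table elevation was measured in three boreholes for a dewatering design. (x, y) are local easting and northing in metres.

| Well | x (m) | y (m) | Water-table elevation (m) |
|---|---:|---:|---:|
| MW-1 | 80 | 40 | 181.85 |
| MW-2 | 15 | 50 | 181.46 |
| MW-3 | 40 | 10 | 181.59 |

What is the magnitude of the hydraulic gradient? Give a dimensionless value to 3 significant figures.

With h = a·x + b·y + c and MW-1 as origin, the differences give:
  (-65)·a + 10·b = -0.39
  (-40)·a + (-30)·b = -0.26
Eliminate b (×(-30) and ×10, subtract): 2350·a = 14.300 → a = ∂h/∂x = +0.006085
Back-substitute: b = ∂h/∂y = +0.0005532.
|∇h| = √(0.006085² + 0.0005532²) = 0.00611

0.00611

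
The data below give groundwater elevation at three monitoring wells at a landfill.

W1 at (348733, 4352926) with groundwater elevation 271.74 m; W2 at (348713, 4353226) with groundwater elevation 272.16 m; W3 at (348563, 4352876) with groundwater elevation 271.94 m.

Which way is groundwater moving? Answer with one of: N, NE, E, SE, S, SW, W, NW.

SE

With h = a·x + b·y + c and W1 as origin, the differences give:
  (-20)·a + 300·b = +0.42
  (-170)·a + (-50)·b = +0.20
Eliminate b (×(-50) and ×300, subtract): 52000·a = -81.000 → a = ∂h/∂x = -0.001558
Back-substitute: b = ∂h/∂y = +0.001296.
Flow = −∇h = (+0.001558 east, -0.001296 north), which points southeast.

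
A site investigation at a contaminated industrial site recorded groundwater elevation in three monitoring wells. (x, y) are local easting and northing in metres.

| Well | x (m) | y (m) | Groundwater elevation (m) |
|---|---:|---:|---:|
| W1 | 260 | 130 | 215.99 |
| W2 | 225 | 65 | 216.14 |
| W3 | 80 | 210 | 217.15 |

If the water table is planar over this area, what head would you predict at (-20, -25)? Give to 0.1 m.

217.5 m

Taking W1 as reference: W2−W1 = (-35, -65, +0.15); W3−W1 = (-180, 80, +1.16).
Determinant of the coordinate differences = (-35)·80 − (-180)·(-65) = -14500.
∂h/∂x = [(+0.15)·80 − (+1.16)·(-65)] / -14500 = -0.006028
∂h/∂y = [(-35)·(+1.16) − (-180)·(+0.15)] / -14500 = +0.0009379
h(-20, -25) = 215.99 + (-0.006028)·(-280) + (+0.0009379)·(-155) = 215.99 +1.688 -0.145 = 217.532 m.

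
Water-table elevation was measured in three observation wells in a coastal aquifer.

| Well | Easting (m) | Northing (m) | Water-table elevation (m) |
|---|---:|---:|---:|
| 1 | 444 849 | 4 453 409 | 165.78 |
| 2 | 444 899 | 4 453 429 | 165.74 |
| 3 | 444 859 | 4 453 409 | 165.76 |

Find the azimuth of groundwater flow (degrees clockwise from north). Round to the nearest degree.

Three-point gradient (reference 1): Δ to 2 = (50, 20, -0.04), Δ to 3 = (10, 0, -0.02).
∂h/∂x = -0.002000, ∂h/∂y = +0.003000 (det = -200).
Flow direction (−∇h) has components (+0.002000 E, -0.003000 N).
Azimuth = atan2(E, N) = atan2(+0.002000, -0.003000) = 146.3° ≈ 146°.

146°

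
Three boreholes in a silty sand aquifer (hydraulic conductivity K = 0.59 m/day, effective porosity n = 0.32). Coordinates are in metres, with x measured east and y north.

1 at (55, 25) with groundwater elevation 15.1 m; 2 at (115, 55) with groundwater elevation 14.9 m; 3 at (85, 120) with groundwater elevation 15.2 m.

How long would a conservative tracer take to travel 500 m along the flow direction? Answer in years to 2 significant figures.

Differences from 1: to 2 (Δx, Δy, Δh) = (60, 30, -0.2); to 3 = (30, 95, +0.1).
Determinant of the coordinate differences = 60·95 − 30·30 = 4800.
∂h/∂x = [(-0.2)·95 − (+0.1)·30] / 4800 = -0.004583
∂h/∂y = [60·(+0.1) − 30·(-0.2)] / 4800 = +0.002500
|∇h| = √(-0.004583² + 0.002500²) = 0.005221
Seepage velocity v = K·i/n = 0.59 × 0.005221 / 0.32 = 0.009626 m/day.
t = 500 / 0.009626 = 5.194e+04 days = 142 years.

140 years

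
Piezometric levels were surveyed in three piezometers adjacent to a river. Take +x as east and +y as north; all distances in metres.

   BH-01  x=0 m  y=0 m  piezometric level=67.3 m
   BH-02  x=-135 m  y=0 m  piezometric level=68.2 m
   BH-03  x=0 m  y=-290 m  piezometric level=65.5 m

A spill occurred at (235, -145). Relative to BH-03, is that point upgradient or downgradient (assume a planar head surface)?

downgradient

∂h/∂x = (68.2 − 67.3) / (-135 − 0) = -0.006667
∂h/∂y = (65.5 − 67.3) / (-290 − 0) = +0.006207
Head at (235, -145) = 67.3 + (-0.006667)·(235) + (+0.006207)·(-145) = 64.83 m.
That is lower than the 65.5 m at BH-03, so the point is downgradient.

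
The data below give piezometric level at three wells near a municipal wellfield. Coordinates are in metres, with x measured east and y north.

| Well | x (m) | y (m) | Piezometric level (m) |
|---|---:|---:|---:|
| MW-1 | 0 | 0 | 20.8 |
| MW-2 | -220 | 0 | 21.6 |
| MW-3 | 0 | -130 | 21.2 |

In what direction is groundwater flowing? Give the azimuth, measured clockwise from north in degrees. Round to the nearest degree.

050°

∂h/∂x = (21.6 − 20.8) / (-220 − 0) = -0.003636
∂h/∂y = (21.2 − 20.8) / (-130 − 0) = -0.003077
Flow direction (−∇h) has components (+0.003636 E, +0.003077 N).
Azimuth = atan2(E, N) = atan2(+0.003636, +0.003077) = 49.8° ≈ 050°.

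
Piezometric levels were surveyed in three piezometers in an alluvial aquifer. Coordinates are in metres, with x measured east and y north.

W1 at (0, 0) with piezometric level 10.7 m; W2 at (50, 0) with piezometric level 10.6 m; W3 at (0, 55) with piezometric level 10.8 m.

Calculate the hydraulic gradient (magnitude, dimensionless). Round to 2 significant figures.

∂h/∂x = (10.6 − 10.7) / (50 − 0) = -0.002000
∂h/∂y = (10.8 − 10.7) / (55 − 0) = +0.001818
|∇h| = √(-0.002000² + 0.001818²) = 0.002703

0.0027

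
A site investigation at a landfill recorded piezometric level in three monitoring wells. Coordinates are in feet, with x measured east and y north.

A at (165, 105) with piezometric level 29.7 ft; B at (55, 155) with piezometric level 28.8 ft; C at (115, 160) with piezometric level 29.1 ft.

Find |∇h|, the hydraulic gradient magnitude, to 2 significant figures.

0.0081

With h = a·x + b·y + c and A as origin, the differences give:
  (-110)·a + 50·b = -0.9
  (-50)·a + 55·b = -0.6
Eliminate b (×55 and ×50, subtract): -3550·a = -19.50 → a = ∂h/∂x = +0.005493
Back-substitute: b = ∂h/∂y = -0.005915.
|∇h| = √(0.005493² + -0.005915²) = 0.008072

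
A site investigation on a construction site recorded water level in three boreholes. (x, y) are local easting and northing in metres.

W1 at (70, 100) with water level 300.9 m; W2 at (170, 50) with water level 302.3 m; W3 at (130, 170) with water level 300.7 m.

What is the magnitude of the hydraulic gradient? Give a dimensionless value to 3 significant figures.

0.0136

Taking W1 as reference: W2−W1 = (100, -50, +1.4); W3−W1 = (60, 70, -0.2).
Solve a·Δx + b·Δy = Δh: det = 100·70 − 60·(-50) = 10000.
∂h/∂x = [(+1.4)·70 − (-0.2)·(-50)] / 10000 = +0.008800
∂h/∂y = [100·(-0.2) − 60·(+1.4)] / 10000 = -0.01040
|∇h| = √(0.008800² + -0.01040²) = 0.01362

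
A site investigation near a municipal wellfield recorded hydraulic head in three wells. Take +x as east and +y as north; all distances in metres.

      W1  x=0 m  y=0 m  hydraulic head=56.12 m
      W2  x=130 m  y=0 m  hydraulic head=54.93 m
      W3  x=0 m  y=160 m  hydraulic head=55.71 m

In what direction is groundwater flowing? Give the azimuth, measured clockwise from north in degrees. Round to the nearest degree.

074°

∂h/∂x = (54.93 − 56.12) / (130 − 0) = -0.009154
∂h/∂y = (55.71 − 56.12) / (160 − 0) = -0.002562
Flow direction (−∇h) has components (+0.009154 E, +0.002562 N).
Azimuth = atan2(E, N) = atan2(+0.009154, +0.002562) = 74.4° ≈ 074°.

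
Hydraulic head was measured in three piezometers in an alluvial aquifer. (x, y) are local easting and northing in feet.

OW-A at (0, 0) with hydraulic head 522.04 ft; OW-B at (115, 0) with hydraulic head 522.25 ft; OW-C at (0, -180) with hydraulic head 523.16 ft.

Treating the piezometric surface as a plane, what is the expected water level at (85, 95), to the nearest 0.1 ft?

∂h/∂x = (522.25 − 522.04) / (115 − 0) = +0.001826
∂h/∂y = (523.16 − 522.04) / (-180 − 0) = -0.006222
h(85, 95) = 522.04 + (+0.001826)·(85) + (-0.006222)·(95) = 522.04 +0.155 -0.591 = 521.604 ft.

521.6 ft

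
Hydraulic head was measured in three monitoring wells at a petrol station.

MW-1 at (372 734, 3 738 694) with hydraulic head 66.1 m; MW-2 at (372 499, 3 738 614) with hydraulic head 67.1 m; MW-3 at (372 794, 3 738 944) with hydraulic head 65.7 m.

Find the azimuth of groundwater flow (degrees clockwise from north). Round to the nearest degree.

081°

Differences from MW-1: to MW-2 (Δx, Δy, Δh) = (-235, -80, +1.0); to MW-3 = (60, 250, -0.4).
Determinant of the coordinate differences = (-235)·250 − 60·(-80) = -53950.
∂h/∂x = [(+1.0)·250 − (-0.4)·(-80)] / -53950 = -0.004041
∂h/∂y = [(-235)·(-0.4) − 60·(+1.0)] / -53950 = -0.0006302
Flow direction (−∇h) has components (+0.004041 E, +0.0006302 N).
Azimuth = atan2(E, N) = atan2(+0.004041, +0.0006302) = 81.1° ≈ 081°.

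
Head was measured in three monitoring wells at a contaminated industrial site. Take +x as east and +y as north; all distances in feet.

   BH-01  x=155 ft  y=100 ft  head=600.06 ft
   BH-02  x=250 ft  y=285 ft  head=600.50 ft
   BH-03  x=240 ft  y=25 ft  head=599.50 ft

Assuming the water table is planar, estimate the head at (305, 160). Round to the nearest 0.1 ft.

599.8 ft

Taking BH-01 as reference: BH-02−BH-01 = (95, 185, +0.44); BH-03−BH-01 = (85, -75, -0.56).
Solve a·Δx + b·Δy = Δh: det = 95·(-75) − 85·185 = -22850.
∂h/∂x = [(+0.44)·(-75) − (-0.56)·185] / -22850 = -0.003090
∂h/∂y = [95·(-0.56) − 85·(+0.44)] / -22850 = +0.003965
h(305, 160) = 600.06 + (-0.003090)·(150) + (+0.003965)·(60) = 600.06 -0.463 +0.238 = 599.834 ft.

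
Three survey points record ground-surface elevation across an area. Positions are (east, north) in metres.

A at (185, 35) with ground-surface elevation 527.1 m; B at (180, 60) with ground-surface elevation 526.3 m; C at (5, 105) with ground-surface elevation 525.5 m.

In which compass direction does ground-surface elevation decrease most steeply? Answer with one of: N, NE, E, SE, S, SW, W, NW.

N

With z = a·x + b·y + c and A as origin, the differences give:
  (-5)·a + 25·b = -0.8
  (-180)·a + 70·b = -1.6
Eliminate b (×70 and ×25, subtract): 4150·a = -16.00 → a = ∂z/∂x = -0.003855
Back-substitute: b = ∂z/∂y = -0.03277.
Steepest decrease is along −∇f = (+0.003855 E, +0.03277 N) → north.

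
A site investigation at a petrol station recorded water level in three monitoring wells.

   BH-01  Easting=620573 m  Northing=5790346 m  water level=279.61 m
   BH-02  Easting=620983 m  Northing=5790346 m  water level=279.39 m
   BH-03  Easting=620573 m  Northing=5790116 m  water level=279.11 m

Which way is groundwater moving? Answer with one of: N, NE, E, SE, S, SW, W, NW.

∂h/∂x = (279.39 − 279.61) / (620983 − 620573) = -0.0005366
∂h/∂y = (279.11 − 279.61) / (5790116 − 5790346) = +0.002174
Flow = −∇h = (+0.0005366 east, -0.002174 north), which points south.

S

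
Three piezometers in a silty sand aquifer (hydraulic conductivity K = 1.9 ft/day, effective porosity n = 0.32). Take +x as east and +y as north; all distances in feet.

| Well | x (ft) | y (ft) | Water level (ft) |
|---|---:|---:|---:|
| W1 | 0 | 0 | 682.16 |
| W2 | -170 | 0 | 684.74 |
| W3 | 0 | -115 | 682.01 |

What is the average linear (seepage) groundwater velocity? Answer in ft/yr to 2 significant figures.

∂h/∂x = (684.74 − 682.16) / (-170 − 0) = -0.01518
∂h/∂y = (682.01 − 682.16) / (-115 − 0) = +0.001304
|∇h| = √(-0.01518² + 0.001304²) = 0.01524
Seepage velocity v = K·i/n = 1.9 × 0.01524 / 0.32 = 0.09049 ft/day = 33.05 ft/yr.

33 ft/yr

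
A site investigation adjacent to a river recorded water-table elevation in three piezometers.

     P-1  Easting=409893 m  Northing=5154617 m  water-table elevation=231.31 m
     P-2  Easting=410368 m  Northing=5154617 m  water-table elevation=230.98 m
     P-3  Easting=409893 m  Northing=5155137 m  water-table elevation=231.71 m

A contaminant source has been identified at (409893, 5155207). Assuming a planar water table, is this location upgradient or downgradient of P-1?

∂h/∂x = (230.98 − 231.31) / (410368 − 409893) = -0.0006947
∂h/∂y = (231.71 − 231.31) / (5155137 − 5154617) = +0.0007692
Head at (409893, 5155207) = 231.31 + (-0.0006947)·(0) + (+0.0007692)·(590) = 231.76 m.
That is higher than the 231.31 m at P-1, so the point is upgradient.

upgradient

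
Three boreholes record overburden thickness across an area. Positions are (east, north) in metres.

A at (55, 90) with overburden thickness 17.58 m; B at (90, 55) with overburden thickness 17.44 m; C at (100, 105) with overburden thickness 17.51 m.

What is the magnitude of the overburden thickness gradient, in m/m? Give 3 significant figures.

0.00284 m/m

Three-point gradient (reference A): Δ to B = (35, -35, -0.14), Δ to C = (45, 15, -0.07).
∂d/∂x = -0.002167, ∂d/∂y = +0.001833 (det = 2100).
|∇f| = √(-0.002167² + 0.001833²) = 0.002838 m/m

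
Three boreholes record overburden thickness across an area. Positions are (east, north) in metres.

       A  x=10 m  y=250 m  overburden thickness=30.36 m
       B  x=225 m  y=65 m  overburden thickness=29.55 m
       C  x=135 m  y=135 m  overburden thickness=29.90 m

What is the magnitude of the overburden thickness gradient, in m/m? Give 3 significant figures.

Differences from A: to B (Δx, Δy, Δh) = (215, -185, -0.81); to C = (125, -115, -0.46).
Solve a·Δx + b·Δy = Δd: det = 215·(-115) − 125·(-185) = -1600.
∂d/∂x = [(-0.81)·(-115) − (-0.46)·(-185)] / -1600 = -0.005031
∂d/∂y = [215·(-0.46) − 125·(-0.81)] / -1600 = -0.001469
|∇f| = √(-0.005031² + -0.001469²) = 0.005241 m/m

0.00524 m/m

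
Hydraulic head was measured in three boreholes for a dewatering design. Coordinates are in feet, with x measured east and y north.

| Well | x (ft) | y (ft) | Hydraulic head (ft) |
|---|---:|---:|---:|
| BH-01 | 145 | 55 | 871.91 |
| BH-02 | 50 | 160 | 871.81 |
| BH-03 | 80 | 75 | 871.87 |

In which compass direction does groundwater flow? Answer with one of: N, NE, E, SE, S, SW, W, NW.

NW

Three-point gradient (reference BH-01): Δ to BH-02 = (-95, 105, -0.10), Δ to BH-03 = (-65, 20, -0.04).
∂h/∂x = +0.0004467, ∂h/∂y = -0.0005482 (det = 4925).
Flow = −∇h = (-0.0004467 east, +0.0005482 north), which points northwest.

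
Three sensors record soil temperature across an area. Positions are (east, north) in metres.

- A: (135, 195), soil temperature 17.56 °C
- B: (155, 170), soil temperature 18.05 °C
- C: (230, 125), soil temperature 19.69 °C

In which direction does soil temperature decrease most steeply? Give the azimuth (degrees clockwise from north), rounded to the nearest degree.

With T = a·x + b·y + c and A as origin, the differences give:
  20·a + (-25)·b = +0.49
  95·a + (-70)·b = +2.13
Eliminate b (×(-70) and ×(-25), subtract): 975·a = 18.950 → a = ∂T/∂x = +0.01944
Back-substitute: b = ∂T/∂y = -0.004051.
Steepest decrease is along −∇f: components (-0.01944 E, +0.004051 N).
Azimuth = atan2(-0.01944, +0.004051) = 281.8° ≈ 282°.

282°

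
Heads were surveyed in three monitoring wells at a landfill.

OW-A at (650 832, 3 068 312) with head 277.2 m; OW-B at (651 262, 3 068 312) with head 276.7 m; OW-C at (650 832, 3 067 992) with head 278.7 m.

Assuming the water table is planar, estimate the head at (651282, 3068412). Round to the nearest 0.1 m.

∂h/∂x = (276.7 − 277.2) / (651262 − 650832) = -0.001163
∂h/∂y = (278.7 − 277.2) / (3067992 − 3068312) = -0.004687
h(651282, 3068412) = 277.2 + (-0.001163)·(450) + (-0.004687)·(100) = 277.2 -0.523 -0.469 = 276.208 m.

276.2 m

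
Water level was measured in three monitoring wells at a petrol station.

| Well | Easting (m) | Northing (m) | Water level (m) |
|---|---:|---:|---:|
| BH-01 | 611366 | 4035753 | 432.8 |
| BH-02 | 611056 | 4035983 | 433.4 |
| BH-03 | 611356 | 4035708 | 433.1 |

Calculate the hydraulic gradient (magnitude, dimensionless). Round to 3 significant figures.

Three-point gradient (reference BH-01): Δ to BH-02 = (-310, 230, +0.6), Δ to BH-03 = (-10, -45, +0.3).
∂h/∂x = -0.005908, ∂h/∂y = -0.005354 (det = 16250).
|∇h| = √(-0.005908² + -0.005354²) = 0.007973

0.00797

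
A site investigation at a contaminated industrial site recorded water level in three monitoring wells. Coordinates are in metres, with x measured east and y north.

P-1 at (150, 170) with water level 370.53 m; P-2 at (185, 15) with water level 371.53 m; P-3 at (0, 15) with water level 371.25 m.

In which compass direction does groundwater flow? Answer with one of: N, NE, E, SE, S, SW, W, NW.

N

Differences from P-1: to P-2 (Δx, Δy, Δh) = (35, -155, +1.00); to P-3 = (-150, -155, +0.72).
Solve a·Δx + b·Δy = Δh: det = 35·(-155) − (-150)·(-155) = -28675.
∂h/∂x = [(+1.00)·(-155) − (+0.72)·(-155)] / -28675 = +0.001514
∂h/∂y = [35·(+0.72) − (-150)·(+1.00)] / -28675 = -0.006110
Flow = −∇h = (-0.001514 east, +0.006110 north), which points north.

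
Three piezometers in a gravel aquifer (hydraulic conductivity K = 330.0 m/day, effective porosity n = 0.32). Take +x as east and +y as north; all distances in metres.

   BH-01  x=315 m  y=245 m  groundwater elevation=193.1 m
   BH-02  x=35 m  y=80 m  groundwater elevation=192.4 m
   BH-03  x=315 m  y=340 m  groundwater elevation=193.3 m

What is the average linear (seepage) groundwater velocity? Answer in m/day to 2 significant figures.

2.5 m/day

Differences from BH-01: to BH-02 (Δx, Δy, Δh) = (-280, -165, -0.7); to BH-03 = (0, 95, +0.2).
Solve a·Δx + b·Δy = Δh: det = (-280)·95 − 0·(-165) = -26600.
∂h/∂x = [(-0.7)·95 − (+0.2)·(-165)] / -26600 = +0.001259
∂h/∂y = [(-280)·(+0.2) − 0·(-0.7)] / -26600 = +0.002105
|∇h| = √(0.001259² + 0.002105²) = 0.002453
Seepage velocity v = K·i/n = 330.0 × 0.002453 / 0.32 = 2.53 m/day.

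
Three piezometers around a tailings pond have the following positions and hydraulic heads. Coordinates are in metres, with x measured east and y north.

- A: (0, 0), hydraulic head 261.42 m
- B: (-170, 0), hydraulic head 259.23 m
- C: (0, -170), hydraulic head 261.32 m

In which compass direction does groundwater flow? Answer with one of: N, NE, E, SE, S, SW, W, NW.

∂h/∂x = (259.23 − 261.42) / (-170 − 0) = +0.01288
∂h/∂y = (261.32 − 261.42) / (-170 − 0) = +0.0005882
Flow = −∇h = (-0.01288 east, -0.0005882 north), which points west.

W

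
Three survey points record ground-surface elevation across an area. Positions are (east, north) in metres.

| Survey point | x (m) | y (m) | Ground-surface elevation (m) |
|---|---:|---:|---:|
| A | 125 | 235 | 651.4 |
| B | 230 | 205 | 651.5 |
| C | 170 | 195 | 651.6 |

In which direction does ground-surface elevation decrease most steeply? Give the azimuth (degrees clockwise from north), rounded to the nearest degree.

007°

Taking A as reference: B−A = (105, -30, +0.1); C−A = (45, -40, +0.2).
Determinant of the coordinate differences = 105·(-40) − 45·(-30) = -2850.
∂z/∂x = [(+0.1)·(-40) − (+0.2)·(-30)] / -2850 = -0.0007018
∂z/∂y = [105·(+0.2) − 45·(+0.1)] / -2850 = -0.005789
Steepest decrease is along −∇f: components (+0.0007018 E, +0.005789 N).
Azimuth = atan2(+0.0007018, +0.005789) = 6.9° ≈ 007°.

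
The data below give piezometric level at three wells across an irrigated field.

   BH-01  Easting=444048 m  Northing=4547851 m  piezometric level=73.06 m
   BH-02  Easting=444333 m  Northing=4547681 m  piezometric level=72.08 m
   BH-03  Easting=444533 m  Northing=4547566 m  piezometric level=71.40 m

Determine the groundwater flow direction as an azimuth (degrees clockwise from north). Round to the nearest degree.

127°

With h = a·x + b·y + c and BH-01 as origin, the differences give:
  285·a + (-170)·b = -0.98
  485·a + (-285)·b = -1.66
Eliminate b (×(-285) and ×(-170), subtract): 1225·a = -2.900 → a = ∂h/∂x = -0.002367
Back-substitute: b = ∂h/∂y = +0.001796.
Flow direction (−∇h) has components (+0.002367 E, -0.001796 N).
Azimuth = atan2(E, N) = atan2(+0.002367, -0.001796) = 127.2° ≈ 127°.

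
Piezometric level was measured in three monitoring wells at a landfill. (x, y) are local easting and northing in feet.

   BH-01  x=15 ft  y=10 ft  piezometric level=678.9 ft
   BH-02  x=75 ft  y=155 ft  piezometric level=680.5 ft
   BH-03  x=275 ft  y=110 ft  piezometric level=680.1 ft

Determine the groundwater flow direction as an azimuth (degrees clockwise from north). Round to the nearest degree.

Differences from BH-01: to BH-02 (Δx, Δy, Δh) = (60, 145, +1.6); to BH-03 = (260, 100, +1.2).
Solve a·Δx + b·Δy = Δh: det = 60·100 − 260·145 = -31700.
∂h/∂x = [(+1.6)·100 − (+1.2)·145] / -31700 = +0.0004416
∂h/∂y = [60·(+1.2) − 260·(+1.6)] / -31700 = +0.01085
Flow direction (−∇h) has components (-0.0004416 E, -0.01085 N).
Azimuth = atan2(E, N) = atan2(-0.0004416, -0.01085) = 182.3° ≈ 182°.

182°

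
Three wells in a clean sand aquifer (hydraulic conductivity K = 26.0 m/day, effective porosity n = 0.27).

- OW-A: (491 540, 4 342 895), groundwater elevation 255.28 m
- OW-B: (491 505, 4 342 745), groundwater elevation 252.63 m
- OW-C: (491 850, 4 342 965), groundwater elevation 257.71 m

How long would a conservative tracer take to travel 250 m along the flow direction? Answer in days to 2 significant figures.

150 days

Differences from OW-A: to OW-B (Δx, Δy, Δh) = (-35, -150, -2.65); to OW-C = (310, 70, +2.43).
Determinant of the coordinate differences = (-35)·70 − 310·(-150) = 44050.
∂h/∂x = [(-2.65)·70 − (+2.43)·(-150)] / 44050 = +0.004064
∂h/∂y = [(-35)·(+2.43) − 310·(-2.65)] / 44050 = +0.01672
|∇h| = √(0.004064² + 0.01672²) = 0.01721
Seepage velocity v = K·i/n = 26.0 × 0.01721 / 0.27 = 1.657 m/day.
t = 250 / 1.657 = 150.9 days.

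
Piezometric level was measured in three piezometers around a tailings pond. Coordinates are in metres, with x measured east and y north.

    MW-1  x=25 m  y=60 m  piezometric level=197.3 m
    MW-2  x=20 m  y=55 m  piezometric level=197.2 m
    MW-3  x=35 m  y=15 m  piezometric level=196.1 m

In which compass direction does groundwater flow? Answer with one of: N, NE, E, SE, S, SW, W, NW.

Taking MW-1 as reference: MW-2−MW-1 = (-5, -5, -0.1); MW-3−MW-1 = (10, -45, -1.2).
Determinant of the coordinate differences = (-5)·(-45) − 10·(-5) = 275.
∂h/∂x = [(-0.1)·(-45) − (-1.2)·(-5)] / 275 = -0.005455
∂h/∂y = [(-5)·(-1.2) − 10·(-0.1)] / 275 = +0.02545
Flow = −∇h = (+0.005455 east, -0.02545 north), which points south.

S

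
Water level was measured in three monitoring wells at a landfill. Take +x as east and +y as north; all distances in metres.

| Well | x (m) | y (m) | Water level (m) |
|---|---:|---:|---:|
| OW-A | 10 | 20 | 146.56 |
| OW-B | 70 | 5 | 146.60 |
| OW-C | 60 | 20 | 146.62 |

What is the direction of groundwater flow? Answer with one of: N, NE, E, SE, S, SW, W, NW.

SW

With h = a·x + b·y + c and OW-A as origin, the differences give:
  60·a + (-15)·b = +0.04
  50·a + 0·b = +0.06
Eliminate b (×0 and ×(-15), subtract): 750·a = 0.900 → a = ∂h/∂x = +0.001200
Back-substitute: b = ∂h/∂y = +0.002133.
Flow = −∇h = (-0.001200 east, -0.002133 north), which points southwest.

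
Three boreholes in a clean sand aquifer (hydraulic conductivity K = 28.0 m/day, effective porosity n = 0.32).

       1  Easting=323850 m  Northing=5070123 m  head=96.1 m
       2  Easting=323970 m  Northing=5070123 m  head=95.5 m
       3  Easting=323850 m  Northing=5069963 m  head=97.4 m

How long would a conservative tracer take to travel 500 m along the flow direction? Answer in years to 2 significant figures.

1.6 years

∂h/∂x = (95.5 − 96.1) / (323970 − 323850) = -0.005000
∂h/∂y = (97.4 − 96.1) / (5069963 − 5070123) = -0.008125
|∇h| = √(-0.005000² + -0.008125²) = 0.00954
Seepage velocity v = K·i/n = 28.0 × 0.00954 / 0.32 = 0.8348 m/day.
t = 500 / 0.8348 = 598.9 days = 1.64 years.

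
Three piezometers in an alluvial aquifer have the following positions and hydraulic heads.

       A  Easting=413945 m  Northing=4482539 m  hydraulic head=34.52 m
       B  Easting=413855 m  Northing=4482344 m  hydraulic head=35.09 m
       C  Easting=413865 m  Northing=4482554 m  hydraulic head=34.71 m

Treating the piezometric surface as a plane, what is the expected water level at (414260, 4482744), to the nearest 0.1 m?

Taking A as reference: B−A = (-90, -195, +0.57); C−A = (-80, 15, +0.19).
Solve a·Δx + b·Δy = Δh: det = (-90)·15 − (-80)·(-195) = -16950.
∂h/∂x = [(+0.57)·15 − (+0.19)·(-195)] / -16950 = -0.002690
∂h/∂y = [(-90)·(+0.19) − (-80)·(+0.57)] / -16950 = -0.001681
h(414260, 4482744) = 34.52 + (-0.002690)·(315) + (-0.001681)·(205) = 34.52 -0.847 -0.345 = 33.328 m.

33.3 m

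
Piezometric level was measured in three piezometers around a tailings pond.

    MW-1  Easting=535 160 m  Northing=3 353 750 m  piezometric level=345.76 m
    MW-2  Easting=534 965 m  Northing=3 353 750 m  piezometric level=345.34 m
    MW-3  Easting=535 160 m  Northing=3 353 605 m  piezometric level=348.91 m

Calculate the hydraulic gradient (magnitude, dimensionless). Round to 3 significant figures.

∂h/∂x = (345.34 − 345.76) / (534965 − 535160) = +0.002154
∂h/∂y = (348.91 − 345.76) / (3353605 − 3353750) = -0.02172
|∇h| = √(0.002154² + -0.02172²) = 0.02183

0.0218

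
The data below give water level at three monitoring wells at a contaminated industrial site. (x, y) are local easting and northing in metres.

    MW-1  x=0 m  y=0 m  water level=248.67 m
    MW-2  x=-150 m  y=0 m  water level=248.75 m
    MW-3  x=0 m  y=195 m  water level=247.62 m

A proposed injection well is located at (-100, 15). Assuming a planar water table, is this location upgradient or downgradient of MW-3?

∂h/∂x = (248.75 − 248.67) / (-150 − 0) = -0.0005333
∂h/∂y = (247.62 − 248.67) / (195 − 0) = -0.005385
Head at (-100, 15) = 248.67 + (-0.0005333)·(-100) + (-0.005385)·(15) = 248.64 m.
That is higher than the 247.62 m at MW-3, so the point is upgradient.

upgradient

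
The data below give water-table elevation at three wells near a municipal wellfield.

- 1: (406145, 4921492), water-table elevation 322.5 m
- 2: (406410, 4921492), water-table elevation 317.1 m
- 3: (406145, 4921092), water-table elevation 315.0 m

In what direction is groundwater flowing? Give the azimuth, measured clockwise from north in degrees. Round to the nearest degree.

∂h/∂x = (317.1 − 322.5) / (406410 − 406145) = -0.02038
∂h/∂y = (315.0 − 322.5) / (4921092 − 4921492) = +0.01875
Flow direction (−∇h) has components (+0.02038 E, -0.01875 N).
Azimuth = atan2(E, N) = atan2(+0.02038, -0.01875) = 132.6° ≈ 133°.

133°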